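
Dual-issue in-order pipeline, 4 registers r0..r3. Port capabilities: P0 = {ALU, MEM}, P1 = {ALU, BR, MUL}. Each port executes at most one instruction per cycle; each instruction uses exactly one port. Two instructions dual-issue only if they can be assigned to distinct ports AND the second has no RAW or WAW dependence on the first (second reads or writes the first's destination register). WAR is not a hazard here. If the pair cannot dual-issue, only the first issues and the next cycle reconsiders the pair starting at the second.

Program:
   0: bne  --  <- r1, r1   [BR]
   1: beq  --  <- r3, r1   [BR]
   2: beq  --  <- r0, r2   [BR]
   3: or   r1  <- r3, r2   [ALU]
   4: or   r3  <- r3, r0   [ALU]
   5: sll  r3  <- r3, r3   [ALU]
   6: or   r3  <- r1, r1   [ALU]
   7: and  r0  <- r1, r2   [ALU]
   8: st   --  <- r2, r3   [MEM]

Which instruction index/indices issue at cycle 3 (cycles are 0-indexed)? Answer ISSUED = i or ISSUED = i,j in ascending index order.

ISSUED = 4

c0: i0 bne.BR  no-port BR/BR
c1: i1 beq.BR  no-port BR/BR
c2: i2&i3 beq.BR or.ALU  pair
c3: i4 or.ALU  RAW+WAW r3
c4: i5 sll.ALU  WAW r3
c5: i6&i7 or.ALU and.ALU  pair
c6: i8 st.MEM  tail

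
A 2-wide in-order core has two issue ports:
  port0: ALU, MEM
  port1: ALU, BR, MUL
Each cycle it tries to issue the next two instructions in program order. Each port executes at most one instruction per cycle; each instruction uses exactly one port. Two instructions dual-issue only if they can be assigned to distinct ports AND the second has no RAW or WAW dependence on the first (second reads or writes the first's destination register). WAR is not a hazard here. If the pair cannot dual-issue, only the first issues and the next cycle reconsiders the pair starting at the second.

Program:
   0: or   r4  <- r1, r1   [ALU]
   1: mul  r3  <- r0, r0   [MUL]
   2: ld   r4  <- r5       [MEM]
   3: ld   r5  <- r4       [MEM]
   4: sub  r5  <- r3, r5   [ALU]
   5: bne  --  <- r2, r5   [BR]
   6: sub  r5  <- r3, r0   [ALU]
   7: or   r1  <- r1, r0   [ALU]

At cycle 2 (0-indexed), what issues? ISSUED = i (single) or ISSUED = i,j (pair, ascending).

c0: i0/i1 or+mul  2-wide
c1: i2 ld  no-port MEM/MEM
c2: i3 ld  RAW+WAW r5
c3: i4 sub  RAW r5
c4: i5/i6 bne+sub  2-wide
c5: i7 or  tail

ISSUED = 3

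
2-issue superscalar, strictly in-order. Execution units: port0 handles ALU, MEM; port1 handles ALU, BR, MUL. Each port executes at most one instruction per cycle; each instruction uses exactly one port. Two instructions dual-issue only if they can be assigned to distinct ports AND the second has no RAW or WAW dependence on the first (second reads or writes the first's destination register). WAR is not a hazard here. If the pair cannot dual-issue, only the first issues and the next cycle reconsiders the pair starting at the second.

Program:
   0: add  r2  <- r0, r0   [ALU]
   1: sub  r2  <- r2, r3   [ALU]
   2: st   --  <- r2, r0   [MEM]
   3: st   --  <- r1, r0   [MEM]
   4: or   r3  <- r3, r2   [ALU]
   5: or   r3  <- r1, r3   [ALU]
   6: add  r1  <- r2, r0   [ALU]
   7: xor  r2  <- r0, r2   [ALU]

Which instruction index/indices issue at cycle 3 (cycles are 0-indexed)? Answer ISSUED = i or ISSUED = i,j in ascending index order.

ISSUED = 3,4

0. add @i0  | RAW+WAW r2
1. sub @i1  | RAW r2
2. st @i2  | no-port MEM/MEM
3. st or @i3+i4  | 2-wide
4. or add @i5+i6  | 2-wide
5. xor @i7  | tail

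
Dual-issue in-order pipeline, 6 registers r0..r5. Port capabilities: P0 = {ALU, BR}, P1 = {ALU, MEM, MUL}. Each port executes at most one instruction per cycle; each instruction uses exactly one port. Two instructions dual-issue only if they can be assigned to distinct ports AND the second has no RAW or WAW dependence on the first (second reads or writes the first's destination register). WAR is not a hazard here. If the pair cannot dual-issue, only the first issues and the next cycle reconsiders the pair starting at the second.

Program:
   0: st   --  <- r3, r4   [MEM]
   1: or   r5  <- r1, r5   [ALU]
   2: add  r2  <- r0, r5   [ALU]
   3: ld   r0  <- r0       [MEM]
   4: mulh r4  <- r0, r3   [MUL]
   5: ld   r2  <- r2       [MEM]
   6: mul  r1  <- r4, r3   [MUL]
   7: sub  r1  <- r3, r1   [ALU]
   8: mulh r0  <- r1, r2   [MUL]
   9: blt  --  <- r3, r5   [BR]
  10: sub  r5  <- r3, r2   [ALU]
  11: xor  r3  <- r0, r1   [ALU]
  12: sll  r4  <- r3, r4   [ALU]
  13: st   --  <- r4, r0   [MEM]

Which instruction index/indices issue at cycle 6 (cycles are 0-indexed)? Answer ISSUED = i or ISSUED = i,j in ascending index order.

t=0 i0&i1:st+or ; pair
t=1 i2&i3:add+ld ; pair
t=2 i4:mulh ; no-port MUL/MEM
t=3 i5:ld ; no-port MEM/MUL
t=4 i6:mul ; RAW+WAW r1
t=5 i7:sub ; RAW r1
t=6 i8&i9:mulh+blt ; pair
t=7 i10&i11:sub+xor ; pair
t=8 i12:sll ; RAW r4
t=9 i13:st ; tail

ISSUED = 8,9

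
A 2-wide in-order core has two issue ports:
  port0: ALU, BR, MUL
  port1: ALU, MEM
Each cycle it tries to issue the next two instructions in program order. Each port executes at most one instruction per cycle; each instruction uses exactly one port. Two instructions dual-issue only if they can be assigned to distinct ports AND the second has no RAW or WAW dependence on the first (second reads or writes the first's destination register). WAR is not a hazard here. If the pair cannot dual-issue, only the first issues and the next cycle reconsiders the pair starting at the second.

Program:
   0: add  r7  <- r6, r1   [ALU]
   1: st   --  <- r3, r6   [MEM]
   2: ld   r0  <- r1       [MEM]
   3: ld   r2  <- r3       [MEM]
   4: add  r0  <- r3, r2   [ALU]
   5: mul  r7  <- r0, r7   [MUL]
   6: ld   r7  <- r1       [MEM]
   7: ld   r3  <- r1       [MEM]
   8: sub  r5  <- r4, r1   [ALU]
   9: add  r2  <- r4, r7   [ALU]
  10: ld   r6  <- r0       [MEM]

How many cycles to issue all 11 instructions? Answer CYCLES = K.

CYCLES = 8

[0] i0+i1  add/st  -- 2-wide
[1] i2  ld  -- no-port MEM/MEM
[2] i3  ld  -- RAW r2
[3] i4  add  -- RAW r0
[4] i5  mul  -- WAW r7
[5] i6  ld  -- no-port MEM/MEM
[6] i7+i8  ld/sub  -- 2-wide
[7] i9+i10  add/ld  -- 2-wide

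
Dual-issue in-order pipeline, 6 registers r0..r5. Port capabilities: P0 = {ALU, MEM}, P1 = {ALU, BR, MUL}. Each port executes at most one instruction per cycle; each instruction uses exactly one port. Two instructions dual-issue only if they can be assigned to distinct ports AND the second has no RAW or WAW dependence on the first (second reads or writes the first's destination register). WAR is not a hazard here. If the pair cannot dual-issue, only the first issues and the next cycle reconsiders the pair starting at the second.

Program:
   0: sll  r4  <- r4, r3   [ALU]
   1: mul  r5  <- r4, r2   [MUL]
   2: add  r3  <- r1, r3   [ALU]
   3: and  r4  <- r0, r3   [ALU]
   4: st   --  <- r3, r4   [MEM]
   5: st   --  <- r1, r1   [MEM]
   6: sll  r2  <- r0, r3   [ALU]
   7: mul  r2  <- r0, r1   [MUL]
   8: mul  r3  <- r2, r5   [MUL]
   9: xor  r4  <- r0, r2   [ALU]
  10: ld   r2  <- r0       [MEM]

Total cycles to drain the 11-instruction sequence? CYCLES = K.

c0: i0 sll.ALU  RAW r4
c1: i1&i2 mul.MUL/add.ALU  dual
c2: i3 and.ALU  RAW r4
c3: i4 st.MEM  no-port MEM/MEM
c4: i5&i6 st.MEM/sll.ALU  dual
c5: i7 mul.MUL  no-port MUL/MUL
c6: i8&i9 mul.MUL/xor.ALU  dual
c7: i10 ld.MEM  tail

CYCLES = 8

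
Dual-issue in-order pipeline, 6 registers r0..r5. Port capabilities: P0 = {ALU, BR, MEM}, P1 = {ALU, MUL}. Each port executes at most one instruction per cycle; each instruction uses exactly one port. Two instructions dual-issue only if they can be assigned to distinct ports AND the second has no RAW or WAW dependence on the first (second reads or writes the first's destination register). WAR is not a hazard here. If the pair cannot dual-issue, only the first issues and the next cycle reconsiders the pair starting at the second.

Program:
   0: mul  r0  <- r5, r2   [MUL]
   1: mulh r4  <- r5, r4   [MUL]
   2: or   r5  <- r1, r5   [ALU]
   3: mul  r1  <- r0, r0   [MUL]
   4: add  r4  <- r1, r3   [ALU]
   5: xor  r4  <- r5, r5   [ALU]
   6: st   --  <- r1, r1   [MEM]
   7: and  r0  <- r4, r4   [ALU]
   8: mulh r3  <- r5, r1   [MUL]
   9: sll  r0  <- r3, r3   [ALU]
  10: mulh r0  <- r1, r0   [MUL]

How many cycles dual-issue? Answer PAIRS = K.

PAIRS = 3

t=0 i0:mul ; no-port MUL/MUL
t=1 i1/i2:mulh+or ; pair
t=2 i3:mul ; RAW r1
t=3 i4:add ; WAW r4
t=4 i5/i6:xor+st ; pair
t=5 i7/i8:and+mulh ; pair
t=6 i9:sll ; RAW+WAW r0
t=7 i10:mulh ; tail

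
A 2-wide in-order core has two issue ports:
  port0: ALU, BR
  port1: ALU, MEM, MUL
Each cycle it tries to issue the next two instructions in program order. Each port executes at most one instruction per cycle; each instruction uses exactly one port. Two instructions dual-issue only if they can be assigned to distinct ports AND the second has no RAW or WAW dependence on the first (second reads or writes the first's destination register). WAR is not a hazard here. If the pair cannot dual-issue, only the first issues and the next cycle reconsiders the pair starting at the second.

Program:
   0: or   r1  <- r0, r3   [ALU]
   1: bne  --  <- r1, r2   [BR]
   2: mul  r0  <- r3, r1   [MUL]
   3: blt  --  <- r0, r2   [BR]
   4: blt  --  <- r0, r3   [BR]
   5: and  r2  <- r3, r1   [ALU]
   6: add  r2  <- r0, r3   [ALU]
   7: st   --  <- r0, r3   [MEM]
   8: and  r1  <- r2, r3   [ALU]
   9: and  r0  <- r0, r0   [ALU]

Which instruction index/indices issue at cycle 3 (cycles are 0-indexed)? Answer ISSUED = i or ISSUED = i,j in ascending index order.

ISSUED = 4,5

c0: i0 or.ALU  RAW r1
c1: i1/i2 bne.BR/mul.MUL  2-wide
c2: i3 blt.BR  no-port BR/BR
c3: i4/i5 blt.BR/and.ALU  2-wide
c4: i6/i7 add.ALU/st.MEM  2-wide
c5: i8/i9 and.ALU/and.ALU  2-wide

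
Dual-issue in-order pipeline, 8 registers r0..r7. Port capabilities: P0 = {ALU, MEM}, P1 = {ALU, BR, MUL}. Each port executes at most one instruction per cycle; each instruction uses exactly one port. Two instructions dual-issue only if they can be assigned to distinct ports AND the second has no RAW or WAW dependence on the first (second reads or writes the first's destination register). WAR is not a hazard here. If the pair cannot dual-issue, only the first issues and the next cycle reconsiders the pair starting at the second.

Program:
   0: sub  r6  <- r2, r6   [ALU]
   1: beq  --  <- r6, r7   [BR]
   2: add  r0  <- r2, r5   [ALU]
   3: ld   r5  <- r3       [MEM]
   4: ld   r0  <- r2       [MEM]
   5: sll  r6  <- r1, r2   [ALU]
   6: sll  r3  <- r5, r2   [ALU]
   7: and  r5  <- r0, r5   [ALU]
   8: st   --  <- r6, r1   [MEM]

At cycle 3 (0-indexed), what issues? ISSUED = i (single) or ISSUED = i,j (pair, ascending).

ISSUED = 4,5

0. sub.ALU @i0  | RAW r6
1. beq.BR add.ALU @i1/i2  | 2-wide
2. ld.MEM @i3  | no-port MEM/MEM
3. ld.MEM sll.ALU @i4/i5  | 2-wide
4. sll.ALU and.ALU @i6/i7  | 2-wide
5. st.MEM @i8  | tail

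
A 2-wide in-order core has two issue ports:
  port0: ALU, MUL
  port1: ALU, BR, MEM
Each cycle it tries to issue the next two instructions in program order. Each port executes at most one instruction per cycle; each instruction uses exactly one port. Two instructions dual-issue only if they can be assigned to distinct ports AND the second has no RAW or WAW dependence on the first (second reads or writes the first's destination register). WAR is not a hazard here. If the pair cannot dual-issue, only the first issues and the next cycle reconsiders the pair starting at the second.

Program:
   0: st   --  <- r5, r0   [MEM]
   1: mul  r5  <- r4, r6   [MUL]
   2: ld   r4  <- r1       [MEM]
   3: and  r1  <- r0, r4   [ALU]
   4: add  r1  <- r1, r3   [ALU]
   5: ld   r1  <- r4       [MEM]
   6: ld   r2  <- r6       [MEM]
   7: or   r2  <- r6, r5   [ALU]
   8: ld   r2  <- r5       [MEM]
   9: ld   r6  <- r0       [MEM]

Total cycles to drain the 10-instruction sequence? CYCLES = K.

CYCLES = 9

t=0 i0+i1:st.MEM mul.MUL ; dual
t=1 i2:ld.MEM ; RAW r4
t=2 i3:and.ALU ; RAW+WAW r1
t=3 i4:add.ALU ; WAW r1
t=4 i5:ld.MEM ; no-port MEM/MEM
t=5 i6:ld.MEM ; WAW r2
t=6 i7:or.ALU ; WAW r2
t=7 i8:ld.MEM ; no-port MEM/MEM
t=8 i9:ld.MEM ; tail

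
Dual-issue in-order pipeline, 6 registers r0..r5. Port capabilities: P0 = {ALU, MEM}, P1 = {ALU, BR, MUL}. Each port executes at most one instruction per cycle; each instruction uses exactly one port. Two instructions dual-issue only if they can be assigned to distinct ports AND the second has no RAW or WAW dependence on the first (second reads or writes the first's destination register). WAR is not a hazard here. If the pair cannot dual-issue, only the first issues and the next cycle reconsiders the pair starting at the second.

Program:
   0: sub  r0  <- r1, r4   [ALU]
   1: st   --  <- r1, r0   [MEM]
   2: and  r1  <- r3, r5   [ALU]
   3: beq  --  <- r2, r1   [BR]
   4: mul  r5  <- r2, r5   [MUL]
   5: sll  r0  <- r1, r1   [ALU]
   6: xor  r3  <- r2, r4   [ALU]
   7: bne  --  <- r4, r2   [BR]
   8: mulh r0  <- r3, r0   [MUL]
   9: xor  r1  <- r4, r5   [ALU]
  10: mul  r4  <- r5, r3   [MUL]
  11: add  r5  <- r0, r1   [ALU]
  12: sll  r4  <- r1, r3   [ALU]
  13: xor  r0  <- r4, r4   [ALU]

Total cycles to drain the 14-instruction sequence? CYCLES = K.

CYCLES = 9

  cy0 -> i0 (sub) RAW r0
  cy1 -> i1+i2 (st+and) pair
  cy2 -> i3 (beq) no-port BR/MUL
  cy3 -> i4+i5 (mul+sll) pair
  cy4 -> i6+i7 (xor+bne) pair
  cy5 -> i8+i9 (mulh+xor) pair
  cy6 -> i10+i11 (mul+add) pair
  cy7 -> i12 (sll) RAW r4
  cy8 -> i13 (xor) tail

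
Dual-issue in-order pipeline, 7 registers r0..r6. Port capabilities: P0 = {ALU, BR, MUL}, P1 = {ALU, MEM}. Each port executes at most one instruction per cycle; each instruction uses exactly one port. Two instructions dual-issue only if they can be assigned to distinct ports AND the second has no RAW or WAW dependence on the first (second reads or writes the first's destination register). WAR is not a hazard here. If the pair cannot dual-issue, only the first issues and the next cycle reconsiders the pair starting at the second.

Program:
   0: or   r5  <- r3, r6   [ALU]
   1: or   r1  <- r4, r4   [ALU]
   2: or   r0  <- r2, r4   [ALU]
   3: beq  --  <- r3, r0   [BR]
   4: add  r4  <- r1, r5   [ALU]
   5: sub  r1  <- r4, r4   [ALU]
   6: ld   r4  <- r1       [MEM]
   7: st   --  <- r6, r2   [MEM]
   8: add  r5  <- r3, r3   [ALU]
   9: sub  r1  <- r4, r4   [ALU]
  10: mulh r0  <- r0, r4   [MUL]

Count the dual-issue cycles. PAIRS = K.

PAIRS = 4

t=0 i0&i1:or.ALU or.ALU ; 2-wide
t=1 i2:or.ALU ; RAW r0
t=2 i3&i4:beq.BR add.ALU ; 2-wide
t=3 i5:sub.ALU ; RAW r1
t=4 i6:ld.MEM ; no-port MEM/MEM
t=5 i7&i8:st.MEM add.ALU ; 2-wide
t=6 i9&i10:sub.ALU mulh.MUL ; 2-wide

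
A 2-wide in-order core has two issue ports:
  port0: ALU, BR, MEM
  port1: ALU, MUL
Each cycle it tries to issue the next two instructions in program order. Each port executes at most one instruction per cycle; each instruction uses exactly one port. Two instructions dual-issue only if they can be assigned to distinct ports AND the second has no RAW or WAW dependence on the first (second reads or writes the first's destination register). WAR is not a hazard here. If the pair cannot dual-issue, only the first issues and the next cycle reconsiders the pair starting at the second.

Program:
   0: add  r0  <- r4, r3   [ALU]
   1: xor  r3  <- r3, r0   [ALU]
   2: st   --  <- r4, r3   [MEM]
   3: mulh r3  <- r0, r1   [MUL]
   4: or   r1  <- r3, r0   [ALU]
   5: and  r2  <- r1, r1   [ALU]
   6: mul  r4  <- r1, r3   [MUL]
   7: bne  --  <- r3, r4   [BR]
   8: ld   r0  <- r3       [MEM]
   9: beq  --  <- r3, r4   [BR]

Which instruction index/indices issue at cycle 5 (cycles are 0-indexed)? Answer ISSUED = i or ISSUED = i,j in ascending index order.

ISSUED = 7

[0] i0  add.ALU  -- RAW r0
[1] i1  xor.ALU  -- RAW r3
[2] i2,i3  st.MEM+mulh.MUL  -- 2-wide
[3] i4  or.ALU  -- RAW r1
[4] i5,i6  and.ALU+mul.MUL  -- 2-wide
[5] i7  bne.BR  -- no-port BR/MEM
[6] i8  ld.MEM  -- no-port MEM/BR
[7] i9  beq.BR  -- tail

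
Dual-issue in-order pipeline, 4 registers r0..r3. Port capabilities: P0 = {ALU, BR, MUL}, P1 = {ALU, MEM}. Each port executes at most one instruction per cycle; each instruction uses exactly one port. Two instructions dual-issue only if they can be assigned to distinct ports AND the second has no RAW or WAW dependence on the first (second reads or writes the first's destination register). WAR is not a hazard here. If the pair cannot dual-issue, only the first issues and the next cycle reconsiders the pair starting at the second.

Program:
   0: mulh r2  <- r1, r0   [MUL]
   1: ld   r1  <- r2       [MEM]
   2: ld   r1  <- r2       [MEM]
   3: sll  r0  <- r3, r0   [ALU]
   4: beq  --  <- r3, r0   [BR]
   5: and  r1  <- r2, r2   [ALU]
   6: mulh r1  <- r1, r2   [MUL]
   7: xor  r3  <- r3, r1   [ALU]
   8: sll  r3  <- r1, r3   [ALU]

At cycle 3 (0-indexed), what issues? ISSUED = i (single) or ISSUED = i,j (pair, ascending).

[0] i0  mulh  -- RAW r2
[1] i1  ld  -- no-port MEM/MEM
[2] i2+i3  ld/sll  -- 2-wide
[3] i4+i5  beq/and  -- 2-wide
[4] i6  mulh  -- RAW r1
[5] i7  xor  -- RAW+WAW r3
[6] i8  sll  -- tail

ISSUED = 4,5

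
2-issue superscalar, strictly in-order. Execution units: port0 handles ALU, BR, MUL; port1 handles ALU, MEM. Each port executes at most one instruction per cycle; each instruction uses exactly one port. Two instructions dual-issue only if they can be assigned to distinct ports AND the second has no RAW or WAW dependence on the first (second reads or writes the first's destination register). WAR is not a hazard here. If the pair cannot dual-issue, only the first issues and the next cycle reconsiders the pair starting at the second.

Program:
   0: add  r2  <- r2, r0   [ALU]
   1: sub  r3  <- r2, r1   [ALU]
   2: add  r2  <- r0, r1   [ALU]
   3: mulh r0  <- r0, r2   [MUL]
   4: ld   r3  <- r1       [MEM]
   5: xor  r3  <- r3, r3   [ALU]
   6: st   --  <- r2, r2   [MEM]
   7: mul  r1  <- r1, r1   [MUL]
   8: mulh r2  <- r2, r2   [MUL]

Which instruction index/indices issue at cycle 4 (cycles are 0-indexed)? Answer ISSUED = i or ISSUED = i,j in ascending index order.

t=0 i0:add ; RAW r2
t=1 i1&i2:sub+add ; dual
t=2 i3&i4:mulh+ld ; dual
t=3 i5&i6:xor+st ; dual
t=4 i7:mul ; no-port MUL/MUL
t=5 i8:mulh ; tail

ISSUED = 7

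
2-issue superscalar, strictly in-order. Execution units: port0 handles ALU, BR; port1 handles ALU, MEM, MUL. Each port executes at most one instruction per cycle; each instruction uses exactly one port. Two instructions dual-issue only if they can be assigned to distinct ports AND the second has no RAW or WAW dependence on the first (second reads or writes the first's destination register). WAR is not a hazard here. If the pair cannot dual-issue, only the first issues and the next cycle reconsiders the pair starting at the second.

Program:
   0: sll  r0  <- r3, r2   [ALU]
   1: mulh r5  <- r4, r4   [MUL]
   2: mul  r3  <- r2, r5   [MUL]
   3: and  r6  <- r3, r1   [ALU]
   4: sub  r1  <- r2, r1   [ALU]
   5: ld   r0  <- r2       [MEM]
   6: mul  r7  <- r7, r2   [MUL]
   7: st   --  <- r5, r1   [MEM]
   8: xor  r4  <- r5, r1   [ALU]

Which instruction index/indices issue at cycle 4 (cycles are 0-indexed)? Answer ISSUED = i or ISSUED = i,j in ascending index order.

0. sll.ALU/mulh.MUL @i0,i1  | 2-wide
1. mul.MUL @i2  | RAW r3
2. and.ALU/sub.ALU @i3,i4  | 2-wide
3. ld.MEM @i5  | no-port MEM/MUL
4. mul.MUL @i6  | no-port MUL/MEM
5. st.MEM/xor.ALU @i7,i8  | 2-wide

ISSUED = 6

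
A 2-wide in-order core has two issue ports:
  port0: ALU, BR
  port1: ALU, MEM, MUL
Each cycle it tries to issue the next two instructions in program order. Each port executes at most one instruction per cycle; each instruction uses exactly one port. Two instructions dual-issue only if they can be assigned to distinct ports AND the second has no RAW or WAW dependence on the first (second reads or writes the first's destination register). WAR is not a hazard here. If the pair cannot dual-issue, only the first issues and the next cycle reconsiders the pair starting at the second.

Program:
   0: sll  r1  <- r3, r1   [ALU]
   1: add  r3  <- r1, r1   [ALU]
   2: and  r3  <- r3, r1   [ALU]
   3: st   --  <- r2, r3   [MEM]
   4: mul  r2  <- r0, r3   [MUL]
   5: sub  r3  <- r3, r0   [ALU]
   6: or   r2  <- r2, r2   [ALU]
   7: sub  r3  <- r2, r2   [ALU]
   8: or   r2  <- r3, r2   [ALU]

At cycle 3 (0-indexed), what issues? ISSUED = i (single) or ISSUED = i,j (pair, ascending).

ISSUED = 3

  cy0 -> i0 (sll.ALU) RAW r1
  cy1 -> i1 (add.ALU) RAW+WAW r3
  cy2 -> i2 (and.ALU) RAW r3
  cy3 -> i3 (st.MEM) no-port MEM/MUL
  cy4 -> i4+i5 (mul.MUL/sub.ALU) dual
  cy5 -> i6 (or.ALU) RAW r2
  cy6 -> i7 (sub.ALU) RAW r3
  cy7 -> i8 (or.ALU) tail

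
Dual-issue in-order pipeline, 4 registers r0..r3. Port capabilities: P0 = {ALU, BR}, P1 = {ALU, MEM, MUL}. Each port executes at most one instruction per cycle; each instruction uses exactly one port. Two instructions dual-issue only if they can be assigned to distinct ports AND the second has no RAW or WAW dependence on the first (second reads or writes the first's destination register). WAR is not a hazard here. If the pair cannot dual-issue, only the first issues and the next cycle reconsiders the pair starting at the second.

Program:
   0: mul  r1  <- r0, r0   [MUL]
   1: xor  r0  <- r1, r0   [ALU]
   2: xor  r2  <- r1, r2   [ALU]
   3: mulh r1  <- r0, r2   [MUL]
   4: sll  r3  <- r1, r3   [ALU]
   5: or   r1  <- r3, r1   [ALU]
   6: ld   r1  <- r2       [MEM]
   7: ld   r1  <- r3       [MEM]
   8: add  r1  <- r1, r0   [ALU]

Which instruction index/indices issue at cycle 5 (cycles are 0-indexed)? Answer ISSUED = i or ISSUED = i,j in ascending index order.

[0] i0  mul  -- RAW r1
[1] i1/i2  xor;xor  -- 2-wide
[2] i3  mulh  -- RAW r1
[3] i4  sll  -- RAW r3
[4] i5  or  -- WAW r1
[5] i6  ld  -- no-port MEM/MEM
[6] i7  ld  -- RAW+WAW r1
[7] i8  add  -- tail

ISSUED = 6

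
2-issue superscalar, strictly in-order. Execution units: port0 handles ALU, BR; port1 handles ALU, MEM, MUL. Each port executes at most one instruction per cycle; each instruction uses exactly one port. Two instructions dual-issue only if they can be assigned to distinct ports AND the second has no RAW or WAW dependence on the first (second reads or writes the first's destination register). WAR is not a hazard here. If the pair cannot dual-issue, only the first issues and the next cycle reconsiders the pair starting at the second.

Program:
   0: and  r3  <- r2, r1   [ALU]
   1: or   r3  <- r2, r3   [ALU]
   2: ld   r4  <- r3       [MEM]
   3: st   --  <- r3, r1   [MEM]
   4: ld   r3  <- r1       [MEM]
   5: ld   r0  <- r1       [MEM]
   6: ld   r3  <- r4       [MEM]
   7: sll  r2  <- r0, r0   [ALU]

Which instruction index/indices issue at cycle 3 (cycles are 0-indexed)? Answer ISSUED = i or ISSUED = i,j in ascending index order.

ISSUED = 3

[0] i0  and  -- RAW+WAW r3
[1] i1  or  -- RAW r3
[2] i2  ld  -- no-port MEM/MEM
[3] i3  st  -- no-port MEM/MEM
[4] i4  ld  -- no-port MEM/MEM
[5] i5  ld  -- no-port MEM/MEM
[6] i6+i7  ld+sll  -- dual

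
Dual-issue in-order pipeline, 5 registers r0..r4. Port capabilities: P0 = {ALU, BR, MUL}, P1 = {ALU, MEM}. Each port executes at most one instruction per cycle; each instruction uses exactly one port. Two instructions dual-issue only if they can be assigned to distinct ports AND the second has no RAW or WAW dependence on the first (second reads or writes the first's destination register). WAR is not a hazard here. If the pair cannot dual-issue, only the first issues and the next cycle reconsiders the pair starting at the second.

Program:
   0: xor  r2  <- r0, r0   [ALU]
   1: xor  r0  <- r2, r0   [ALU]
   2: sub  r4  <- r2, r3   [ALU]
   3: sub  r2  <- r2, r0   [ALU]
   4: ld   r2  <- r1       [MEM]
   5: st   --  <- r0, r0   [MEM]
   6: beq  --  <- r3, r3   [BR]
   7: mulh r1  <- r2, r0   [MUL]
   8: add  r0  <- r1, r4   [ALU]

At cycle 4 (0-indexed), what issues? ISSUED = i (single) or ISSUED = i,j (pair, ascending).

0. xor.ALU @i0  | RAW r2
1. xor.ALU sub.ALU @i1+i2  | dual
2. sub.ALU @i3  | WAW r2
3. ld.MEM @i4  | no-port MEM/MEM
4. st.MEM beq.BR @i5+i6  | dual
5. mulh.MUL @i7  | RAW r1
6. add.ALU @i8  | tail

ISSUED = 5,6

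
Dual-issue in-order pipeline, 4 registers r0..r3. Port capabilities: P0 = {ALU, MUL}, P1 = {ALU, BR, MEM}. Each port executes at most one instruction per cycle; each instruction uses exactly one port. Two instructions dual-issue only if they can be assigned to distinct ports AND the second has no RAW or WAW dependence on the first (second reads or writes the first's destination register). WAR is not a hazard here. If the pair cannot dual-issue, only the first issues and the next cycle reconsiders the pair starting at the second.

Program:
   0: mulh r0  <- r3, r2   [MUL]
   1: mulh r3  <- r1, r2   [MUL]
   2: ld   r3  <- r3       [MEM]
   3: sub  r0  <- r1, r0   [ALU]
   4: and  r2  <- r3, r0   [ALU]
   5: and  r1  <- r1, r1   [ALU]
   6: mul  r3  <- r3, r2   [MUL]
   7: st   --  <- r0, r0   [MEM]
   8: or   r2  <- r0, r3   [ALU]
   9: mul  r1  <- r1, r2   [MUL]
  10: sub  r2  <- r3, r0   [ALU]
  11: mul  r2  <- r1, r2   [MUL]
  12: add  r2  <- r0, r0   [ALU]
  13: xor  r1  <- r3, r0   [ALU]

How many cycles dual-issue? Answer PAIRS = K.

  cy0 -> i0 (mulh.MUL) no-port MUL/MUL
  cy1 -> i1 (mulh.MUL) RAW+WAW r3
  cy2 -> i2,i3 (ld.MEM+sub.ALU) dual
  cy3 -> i4,i5 (and.ALU+and.ALU) dual
  cy4 -> i6,i7 (mul.MUL+st.MEM) dual
  cy5 -> i8 (or.ALU) RAW r2
  cy6 -> i9,i10 (mul.MUL+sub.ALU) dual
  cy7 -> i11 (mul.MUL) WAW r2
  cy8 -> i12,i13 (add.ALU+xor.ALU) dual

PAIRS = 5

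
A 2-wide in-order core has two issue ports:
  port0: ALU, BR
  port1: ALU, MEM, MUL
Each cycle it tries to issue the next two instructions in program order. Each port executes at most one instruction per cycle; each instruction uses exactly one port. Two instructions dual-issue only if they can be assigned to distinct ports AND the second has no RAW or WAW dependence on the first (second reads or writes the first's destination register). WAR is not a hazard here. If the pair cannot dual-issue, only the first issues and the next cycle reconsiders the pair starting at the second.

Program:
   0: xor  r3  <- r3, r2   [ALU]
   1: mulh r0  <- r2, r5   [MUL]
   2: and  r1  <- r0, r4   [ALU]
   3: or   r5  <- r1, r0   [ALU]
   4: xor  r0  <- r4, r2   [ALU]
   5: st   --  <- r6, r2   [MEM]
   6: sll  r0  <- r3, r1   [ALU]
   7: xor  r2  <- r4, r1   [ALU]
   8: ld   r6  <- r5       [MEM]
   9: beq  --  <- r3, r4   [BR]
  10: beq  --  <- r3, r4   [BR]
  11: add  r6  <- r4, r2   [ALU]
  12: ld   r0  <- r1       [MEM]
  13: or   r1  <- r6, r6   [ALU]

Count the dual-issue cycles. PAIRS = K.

c0: i0&i1 xor+mulh  2-wide
c1: i2 and  RAW r1
c2: i3&i4 or+xor  2-wide
c3: i5&i6 st+sll  2-wide
c4: i7&i8 xor+ld  2-wide
c5: i9 beq  no-port BR/BR
c6: i10&i11 beq+add  2-wide
c7: i12&i13 ld+or  2-wide

PAIRS = 6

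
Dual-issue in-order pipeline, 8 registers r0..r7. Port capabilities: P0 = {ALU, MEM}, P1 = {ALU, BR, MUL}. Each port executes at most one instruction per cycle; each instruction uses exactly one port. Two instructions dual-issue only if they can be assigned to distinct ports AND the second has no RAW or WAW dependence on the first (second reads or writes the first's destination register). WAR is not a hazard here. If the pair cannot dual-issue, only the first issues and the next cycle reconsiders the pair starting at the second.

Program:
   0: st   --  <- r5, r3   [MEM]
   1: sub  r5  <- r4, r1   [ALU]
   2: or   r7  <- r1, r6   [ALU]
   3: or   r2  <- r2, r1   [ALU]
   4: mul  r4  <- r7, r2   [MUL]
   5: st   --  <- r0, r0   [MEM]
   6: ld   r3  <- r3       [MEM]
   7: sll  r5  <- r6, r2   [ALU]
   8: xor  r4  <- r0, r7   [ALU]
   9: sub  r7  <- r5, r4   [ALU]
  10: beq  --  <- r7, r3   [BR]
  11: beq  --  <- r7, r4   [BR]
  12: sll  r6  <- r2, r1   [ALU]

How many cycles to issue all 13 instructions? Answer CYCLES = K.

CYCLES = 8

#0 head=0: st.MEM/sub.ALU i0,i1 pair
#1 head=2: or.ALU/or.ALU i2,i3 pair
#2 head=4: mul.MUL/st.MEM i4,i5 pair
#3 head=6: ld.MEM/sll.ALU i6,i7 pair
#4 head=8: xor.ALU i8 RAW r4
#5 head=9: sub.ALU i9 RAW r7
#6 head=10: beq.BR i10 no-port BR/BR
#7 head=11: beq.BR/sll.ALU i11,i12 pair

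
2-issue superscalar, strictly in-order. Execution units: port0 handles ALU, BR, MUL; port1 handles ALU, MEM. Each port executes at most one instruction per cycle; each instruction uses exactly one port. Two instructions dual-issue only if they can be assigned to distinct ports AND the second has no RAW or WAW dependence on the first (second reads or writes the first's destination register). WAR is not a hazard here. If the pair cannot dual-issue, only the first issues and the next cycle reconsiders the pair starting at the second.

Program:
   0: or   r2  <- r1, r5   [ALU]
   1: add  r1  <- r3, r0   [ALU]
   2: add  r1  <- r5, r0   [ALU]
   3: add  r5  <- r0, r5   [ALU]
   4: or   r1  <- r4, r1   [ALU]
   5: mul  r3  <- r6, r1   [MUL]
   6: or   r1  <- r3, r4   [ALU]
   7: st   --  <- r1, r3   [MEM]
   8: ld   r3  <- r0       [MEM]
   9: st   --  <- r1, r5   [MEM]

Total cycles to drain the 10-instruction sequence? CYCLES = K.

CYCLES = 8

[0] i0/i1  or.ALU;add.ALU  -- pair
[1] i2/i3  add.ALU;add.ALU  -- pair
[2] i4  or.ALU  -- RAW r1
[3] i5  mul.MUL  -- RAW r3
[4] i6  or.ALU  -- RAW r1
[5] i7  st.MEM  -- no-port MEM/MEM
[6] i8  ld.MEM  -- no-port MEM/MEM
[7] i9  st.MEM  -- tail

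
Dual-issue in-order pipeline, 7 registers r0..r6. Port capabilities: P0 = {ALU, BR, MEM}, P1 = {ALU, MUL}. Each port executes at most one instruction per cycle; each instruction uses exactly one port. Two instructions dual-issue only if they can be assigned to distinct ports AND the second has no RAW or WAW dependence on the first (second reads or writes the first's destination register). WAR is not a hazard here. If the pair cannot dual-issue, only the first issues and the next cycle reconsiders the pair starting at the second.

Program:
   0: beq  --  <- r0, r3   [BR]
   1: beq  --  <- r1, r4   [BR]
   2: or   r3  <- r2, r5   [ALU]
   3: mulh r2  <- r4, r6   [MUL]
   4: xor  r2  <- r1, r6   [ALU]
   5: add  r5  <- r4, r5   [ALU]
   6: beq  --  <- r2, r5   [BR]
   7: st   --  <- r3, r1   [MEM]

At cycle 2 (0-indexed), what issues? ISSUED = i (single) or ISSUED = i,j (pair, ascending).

ISSUED = 3

c0: i0 beq  no-port BR/BR
c1: i1+i2 beq/or  dual
c2: i3 mulh  WAW r2
c3: i4+i5 xor/add  dual
c4: i6 beq  no-port BR/MEM
c5: i7 st  tail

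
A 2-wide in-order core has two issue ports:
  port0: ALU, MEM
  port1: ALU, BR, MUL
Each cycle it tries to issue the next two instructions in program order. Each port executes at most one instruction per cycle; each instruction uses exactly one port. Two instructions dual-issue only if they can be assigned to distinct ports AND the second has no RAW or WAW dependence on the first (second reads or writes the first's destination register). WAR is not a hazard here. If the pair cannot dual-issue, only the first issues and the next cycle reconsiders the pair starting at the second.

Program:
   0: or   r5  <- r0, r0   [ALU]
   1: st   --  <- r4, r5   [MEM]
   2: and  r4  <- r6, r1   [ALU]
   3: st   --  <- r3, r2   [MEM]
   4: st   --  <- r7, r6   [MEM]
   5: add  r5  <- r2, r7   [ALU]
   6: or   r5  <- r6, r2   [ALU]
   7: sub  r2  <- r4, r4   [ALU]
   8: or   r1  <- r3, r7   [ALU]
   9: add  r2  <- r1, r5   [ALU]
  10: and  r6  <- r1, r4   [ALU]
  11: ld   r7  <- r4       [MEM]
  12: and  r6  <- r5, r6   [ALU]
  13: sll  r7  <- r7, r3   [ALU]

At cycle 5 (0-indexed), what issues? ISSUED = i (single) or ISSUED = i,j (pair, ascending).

c0: i0 or.ALU  RAW r5
c1: i1/i2 st.MEM+and.ALU  dual
c2: i3 st.MEM  no-port MEM/MEM
c3: i4/i5 st.MEM+add.ALU  dual
c4: i6/i7 or.ALU+sub.ALU  dual
c5: i8 or.ALU  RAW r1
c6: i9/i10 add.ALU+and.ALU  dual
c7: i11/i12 ld.MEM+and.ALU  dual
c8: i13 sll.ALU  tail

ISSUED = 8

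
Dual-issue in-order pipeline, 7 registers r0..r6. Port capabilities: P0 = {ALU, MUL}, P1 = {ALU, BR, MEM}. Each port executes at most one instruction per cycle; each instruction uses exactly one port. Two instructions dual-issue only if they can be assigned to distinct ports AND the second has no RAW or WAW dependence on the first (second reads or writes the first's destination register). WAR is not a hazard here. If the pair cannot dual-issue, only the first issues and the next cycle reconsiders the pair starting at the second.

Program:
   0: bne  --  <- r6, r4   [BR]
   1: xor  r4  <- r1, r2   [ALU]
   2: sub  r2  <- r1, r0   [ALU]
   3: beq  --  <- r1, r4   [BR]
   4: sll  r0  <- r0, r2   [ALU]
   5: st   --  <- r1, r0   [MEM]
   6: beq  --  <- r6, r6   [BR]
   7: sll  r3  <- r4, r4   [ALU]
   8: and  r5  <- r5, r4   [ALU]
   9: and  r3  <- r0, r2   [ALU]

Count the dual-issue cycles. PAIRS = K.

PAIRS = 4

0. bne.BR+xor.ALU @i0/i1  | pair
1. sub.ALU+beq.BR @i2/i3  | pair
2. sll.ALU @i4  | RAW r0
3. st.MEM @i5  | no-port MEM/BR
4. beq.BR+sll.ALU @i6/i7  | pair
5. and.ALU+and.ALU @i8/i9  | pair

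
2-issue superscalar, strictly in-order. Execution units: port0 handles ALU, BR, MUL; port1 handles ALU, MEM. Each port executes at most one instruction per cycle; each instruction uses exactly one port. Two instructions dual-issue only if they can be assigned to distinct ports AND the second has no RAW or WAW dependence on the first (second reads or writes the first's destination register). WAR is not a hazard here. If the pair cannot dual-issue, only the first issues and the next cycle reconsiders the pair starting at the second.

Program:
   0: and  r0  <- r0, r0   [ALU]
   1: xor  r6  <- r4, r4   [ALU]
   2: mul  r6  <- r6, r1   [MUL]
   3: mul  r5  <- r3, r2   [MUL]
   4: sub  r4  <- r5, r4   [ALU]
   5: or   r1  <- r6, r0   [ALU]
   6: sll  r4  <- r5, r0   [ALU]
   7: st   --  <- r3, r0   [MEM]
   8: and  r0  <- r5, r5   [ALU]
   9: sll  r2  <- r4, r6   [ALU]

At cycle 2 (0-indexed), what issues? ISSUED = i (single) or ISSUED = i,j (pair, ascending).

ISSUED = 3

#0 head=0: and/xor i0,i1 2-wide
#1 head=2: mul i2 no-port MUL/MUL
#2 head=3: mul i3 RAW r5
#3 head=4: sub/or i4,i5 2-wide
#4 head=6: sll/st i6,i7 2-wide
#5 head=8: and/sll i8,i9 2-wide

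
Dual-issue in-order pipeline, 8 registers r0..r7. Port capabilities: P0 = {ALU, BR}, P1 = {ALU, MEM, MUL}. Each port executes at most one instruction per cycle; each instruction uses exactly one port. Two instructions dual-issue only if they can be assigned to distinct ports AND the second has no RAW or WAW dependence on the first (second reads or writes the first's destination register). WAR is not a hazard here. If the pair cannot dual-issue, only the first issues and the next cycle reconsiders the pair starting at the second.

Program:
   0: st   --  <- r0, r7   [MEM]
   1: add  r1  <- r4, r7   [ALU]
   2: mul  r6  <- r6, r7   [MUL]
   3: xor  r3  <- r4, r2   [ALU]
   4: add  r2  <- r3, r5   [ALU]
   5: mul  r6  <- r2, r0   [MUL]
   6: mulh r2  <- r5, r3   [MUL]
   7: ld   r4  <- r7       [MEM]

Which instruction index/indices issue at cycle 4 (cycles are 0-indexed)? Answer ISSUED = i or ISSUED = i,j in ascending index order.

ISSUED = 6

0. st/add @i0+i1  | 2-wide
1. mul/xor @i2+i3  | 2-wide
2. add @i4  | RAW r2
3. mul @i5  | no-port MUL/MUL
4. mulh @i6  | no-port MUL/MEM
5. ld @i7  | tail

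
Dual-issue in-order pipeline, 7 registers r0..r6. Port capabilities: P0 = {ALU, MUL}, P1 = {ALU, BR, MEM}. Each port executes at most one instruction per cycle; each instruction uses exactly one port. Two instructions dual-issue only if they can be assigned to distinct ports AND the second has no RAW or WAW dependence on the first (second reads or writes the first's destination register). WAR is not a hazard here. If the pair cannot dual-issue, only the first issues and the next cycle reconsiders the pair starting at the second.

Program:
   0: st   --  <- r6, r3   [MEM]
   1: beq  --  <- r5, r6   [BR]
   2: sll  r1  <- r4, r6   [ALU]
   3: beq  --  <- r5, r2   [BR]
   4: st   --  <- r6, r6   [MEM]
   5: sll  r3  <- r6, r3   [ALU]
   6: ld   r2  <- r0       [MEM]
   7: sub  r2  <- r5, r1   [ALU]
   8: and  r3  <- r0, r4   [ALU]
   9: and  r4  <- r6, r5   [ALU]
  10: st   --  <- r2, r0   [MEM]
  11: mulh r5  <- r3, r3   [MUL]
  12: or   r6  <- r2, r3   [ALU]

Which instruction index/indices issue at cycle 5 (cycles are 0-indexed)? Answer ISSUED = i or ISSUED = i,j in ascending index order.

#0 head=0: st i0 no-port MEM/BR
#1 head=1: beq+sll i1/i2 pair
#2 head=3: beq i3 no-port BR/MEM
#3 head=4: st+sll i4/i5 pair
#4 head=6: ld i6 WAW r2
#5 head=7: sub+and i7/i8 pair
#6 head=9: and+st i9/i10 pair
#7 head=11: mulh+or i11/i12 pair

ISSUED = 7,8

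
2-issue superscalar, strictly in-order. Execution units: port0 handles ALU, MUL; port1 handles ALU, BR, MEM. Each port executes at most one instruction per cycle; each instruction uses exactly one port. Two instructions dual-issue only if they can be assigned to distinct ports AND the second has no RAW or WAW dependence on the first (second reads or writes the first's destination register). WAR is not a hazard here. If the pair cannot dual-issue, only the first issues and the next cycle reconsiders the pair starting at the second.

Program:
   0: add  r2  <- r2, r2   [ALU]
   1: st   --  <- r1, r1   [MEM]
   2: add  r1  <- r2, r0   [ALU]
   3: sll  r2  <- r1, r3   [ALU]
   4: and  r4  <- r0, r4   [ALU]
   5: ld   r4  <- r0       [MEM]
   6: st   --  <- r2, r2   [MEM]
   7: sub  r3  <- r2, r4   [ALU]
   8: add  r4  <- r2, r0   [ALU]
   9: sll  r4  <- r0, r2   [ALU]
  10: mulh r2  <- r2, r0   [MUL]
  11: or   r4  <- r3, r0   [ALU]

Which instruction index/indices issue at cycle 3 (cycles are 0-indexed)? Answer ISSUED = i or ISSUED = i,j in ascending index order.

#0 head=0: add/st i0+i1 dual
#1 head=2: add i2 RAW r1
#2 head=3: sll/and i3+i4 dual
#3 head=5: ld i5 no-port MEM/MEM
#4 head=6: st/sub i6+i7 dual
#5 head=8: add i8 WAW r4
#6 head=9: sll/mulh i9+i10 dual
#7 head=11: or i11 tail

ISSUED = 5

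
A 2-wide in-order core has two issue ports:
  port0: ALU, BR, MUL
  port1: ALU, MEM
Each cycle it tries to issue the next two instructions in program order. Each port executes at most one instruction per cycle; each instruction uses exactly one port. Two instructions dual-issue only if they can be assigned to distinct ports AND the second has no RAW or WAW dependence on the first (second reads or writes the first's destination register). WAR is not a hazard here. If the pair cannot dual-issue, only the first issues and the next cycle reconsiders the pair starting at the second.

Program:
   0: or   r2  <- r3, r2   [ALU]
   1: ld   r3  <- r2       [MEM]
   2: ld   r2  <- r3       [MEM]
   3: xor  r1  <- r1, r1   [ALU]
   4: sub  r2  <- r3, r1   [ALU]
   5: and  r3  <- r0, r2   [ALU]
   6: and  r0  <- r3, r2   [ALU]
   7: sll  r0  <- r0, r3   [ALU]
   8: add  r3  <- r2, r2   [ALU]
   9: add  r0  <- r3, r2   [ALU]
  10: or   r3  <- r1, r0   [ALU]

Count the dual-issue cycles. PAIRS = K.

PAIRS = 2

[0] i0  or  -- RAW r2
[1] i1  ld  -- no-port MEM/MEM
[2] i2+i3  ld/xor  -- pair
[3] i4  sub  -- RAW r2
[4] i5  and  -- RAW r3
[5] i6  and  -- RAW+WAW r0
[6] i7+i8  sll/add  -- pair
[7] i9  add  -- RAW r0
[8] i10  or  -- tail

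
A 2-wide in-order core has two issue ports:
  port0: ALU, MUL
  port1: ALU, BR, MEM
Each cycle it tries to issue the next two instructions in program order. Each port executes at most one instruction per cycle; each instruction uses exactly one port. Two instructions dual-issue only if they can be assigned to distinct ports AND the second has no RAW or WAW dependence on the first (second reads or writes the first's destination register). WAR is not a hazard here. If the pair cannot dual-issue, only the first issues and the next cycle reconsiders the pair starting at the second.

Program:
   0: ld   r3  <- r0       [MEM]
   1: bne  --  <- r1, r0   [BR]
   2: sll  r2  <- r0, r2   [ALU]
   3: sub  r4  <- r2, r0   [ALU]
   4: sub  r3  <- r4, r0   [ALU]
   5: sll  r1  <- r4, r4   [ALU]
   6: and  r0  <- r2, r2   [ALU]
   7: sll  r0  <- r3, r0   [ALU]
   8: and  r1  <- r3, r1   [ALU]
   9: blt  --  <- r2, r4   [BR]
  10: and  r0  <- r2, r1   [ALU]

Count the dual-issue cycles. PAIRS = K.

t=0 i0:ld.MEM ; no-port MEM/BR
t=1 i1,i2:bne.BR/sll.ALU ; 2-wide
t=2 i3:sub.ALU ; RAW r4
t=3 i4,i5:sub.ALU/sll.ALU ; 2-wide
t=4 i6:and.ALU ; RAW+WAW r0
t=5 i7,i8:sll.ALU/and.ALU ; 2-wide
t=6 i9,i10:blt.BR/and.ALU ; 2-wide

PAIRS = 4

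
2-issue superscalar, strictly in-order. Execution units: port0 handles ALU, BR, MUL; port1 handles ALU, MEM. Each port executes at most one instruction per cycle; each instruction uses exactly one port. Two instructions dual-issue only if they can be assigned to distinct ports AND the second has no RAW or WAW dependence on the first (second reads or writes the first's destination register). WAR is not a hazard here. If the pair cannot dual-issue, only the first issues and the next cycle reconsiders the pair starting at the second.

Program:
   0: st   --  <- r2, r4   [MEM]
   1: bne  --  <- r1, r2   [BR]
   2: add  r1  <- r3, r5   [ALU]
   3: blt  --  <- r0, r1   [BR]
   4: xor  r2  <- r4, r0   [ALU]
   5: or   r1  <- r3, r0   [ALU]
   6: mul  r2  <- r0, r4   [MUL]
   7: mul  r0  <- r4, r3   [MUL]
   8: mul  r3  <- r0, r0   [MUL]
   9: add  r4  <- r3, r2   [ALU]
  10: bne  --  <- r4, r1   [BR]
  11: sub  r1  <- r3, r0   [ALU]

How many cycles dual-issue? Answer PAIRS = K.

0. st.MEM;bne.BR @i0+i1  | 2-wide
1. add.ALU @i2  | RAW r1
2. blt.BR;xor.ALU @i3+i4  | 2-wide
3. or.ALU;mul.MUL @i5+i6  | 2-wide
4. mul.MUL @i7  | no-port MUL/MUL
5. mul.MUL @i8  | RAW r3
6. add.ALU @i9  | RAW r4
7. bne.BR;sub.ALU @i10+i11  | 2-wide

PAIRS = 4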